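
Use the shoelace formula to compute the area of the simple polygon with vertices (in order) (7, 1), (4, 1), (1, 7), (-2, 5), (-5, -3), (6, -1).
Area = 58

Shoelace formula: Area = (1/2) |Σ_i (x_i · y_{i+1} − x_{i+1} · y_i)| (indices mod n). Compute each cross term:
  (7)(1) − (4)(1) = 3
  (4)(7) − (1)(1) = 27
  (1)(5) − (-2)(7) = 19
  (-2)(-3) − (-5)(5) = 31
  (-5)(-1) − (6)(-3) = 23
  (6)(1) − (7)(-1) = 13
Sum = 116, so (signed) Area = 116/2 = 58, |Area| = 58.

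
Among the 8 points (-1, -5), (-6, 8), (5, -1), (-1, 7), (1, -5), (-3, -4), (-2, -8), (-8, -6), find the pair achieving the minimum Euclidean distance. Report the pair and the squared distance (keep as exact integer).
Pair = ((-1, -5), (1, -5)); squared distance = 4

Compute all C(8, 2) = 28 pairwise squared distances (x_i − x_j)² + (y_i − y_j)². The minimum is 4, attained by the pair ((-1, -5), (1, -5)).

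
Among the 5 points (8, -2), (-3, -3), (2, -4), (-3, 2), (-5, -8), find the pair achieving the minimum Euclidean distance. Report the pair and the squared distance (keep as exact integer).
Pair = ((-3, -3), (-3, 2)); squared distance = 25

Compute all C(5, 2) = 10 pairwise squared distances (x_i − x_j)² + (y_i − y_j)². The minimum is 25, attained by the pair ((-3, -3), (-3, 2)).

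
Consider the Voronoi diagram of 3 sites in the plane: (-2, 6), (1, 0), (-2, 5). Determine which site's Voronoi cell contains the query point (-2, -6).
Nearest site = (1, 0)

The Voronoi cell of site s contains exactly those query points closer to s than to any other site. Compute squared distances from q = (-2, -6) to each site:
  (1 − -2)² + (0 − -6)² = 45
  (-2 − -2)² + (5 − -6)² = 121
  (-2 − -2)² + (6 − -6)² = 144
Minimum is attained by (1, 0), so q lies in its Voronoi cell.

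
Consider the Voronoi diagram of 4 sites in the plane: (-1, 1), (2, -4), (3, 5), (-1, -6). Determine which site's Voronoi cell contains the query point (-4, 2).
Nearest site = (-1, 1)

The Voronoi cell of site s contains exactly those query points closer to s than to any other site. Compute squared distances from q = (-4, 2) to each site:
  (-1 − -4)² + (1 − 2)² = 10
  (3 − -4)² + (5 − 2)² = 58
  (2 − -4)² + (-4 − 2)² = 72
  (-1 − -4)² + (-6 − 2)² = 73
Minimum is attained by (-1, 1), so q lies in its Voronoi cell.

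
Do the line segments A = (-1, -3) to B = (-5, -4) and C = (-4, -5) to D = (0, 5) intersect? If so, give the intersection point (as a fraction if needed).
Yes; intersection at (-31/9, -65/18) (t = 11/18 on AB, s = 5/36 on CD)

Parametrize AB as A + t(B − A) = (-1 + -4 t, -3 + -1 t) and CD as C + s(D − C) = (-4 + 4 s, -5 + 10 s). Solve the linear system for (t, s). Determinant = 36 ≠ 0, so a unique intersection of the containing lines exists. Solution: t = 11/18, s = 5/36 — both in [0, 1], so the segments cross. Intersection point: (-31/9, -65/18).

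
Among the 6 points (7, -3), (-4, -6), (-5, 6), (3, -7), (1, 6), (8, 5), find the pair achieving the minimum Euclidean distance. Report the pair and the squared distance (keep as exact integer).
Pair = ((7, -3), (3, -7)); squared distance = 32

Compute all C(6, 2) = 15 pairwise squared distances (x_i − x_j)² + (y_i − y_j)². The minimum is 32, attained by the pair ((7, -3), (3, -7)).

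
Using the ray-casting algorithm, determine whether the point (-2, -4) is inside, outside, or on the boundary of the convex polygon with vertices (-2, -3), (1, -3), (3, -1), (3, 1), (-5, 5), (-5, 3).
The point (-2, -4) lies strictly outside the polygon

Cast a horizontal ray to the right from the query point and count how many polygon edges it crosses (each edge strictly once or zero times, handled with the usual half-open convention). 
Parity of crossings → even ⇒ outside.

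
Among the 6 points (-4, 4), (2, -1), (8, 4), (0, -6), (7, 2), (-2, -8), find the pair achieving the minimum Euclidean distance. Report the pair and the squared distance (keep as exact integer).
Pair = ((8, 4), (7, 2)); squared distance = 5

Compute all C(6, 2) = 15 pairwise squared distances (x_i − x_j)² + (y_i − y_j)². The minimum is 5, attained by the pair ((8, 4), (7, 2)).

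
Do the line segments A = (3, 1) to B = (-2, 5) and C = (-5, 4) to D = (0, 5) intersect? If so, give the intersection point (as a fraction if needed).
Yes; intersection at (-8/5, 117/25) (t = 23/25 on AB, s = 17/25 on CD)

Parametrize AB as A + t(B − A) = (3 + -5 t, 1 + 4 t) and CD as C + s(D − C) = (-5 + 5 s, 4 + 1 s). Solve the linear system for (t, s). Determinant = 25 ≠ 0, so a unique intersection of the containing lines exists. Solution: t = 23/25, s = 17/25 — both in [0, 1], so the segments cross. Intersection point: (-8/5, 117/25).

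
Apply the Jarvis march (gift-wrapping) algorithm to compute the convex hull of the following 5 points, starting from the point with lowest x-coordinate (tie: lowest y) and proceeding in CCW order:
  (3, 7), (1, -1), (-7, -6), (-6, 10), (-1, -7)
Hull (CCW) = [(-7, -6), (-1, -7), (1, -1), (3, 7), (-6, 10)]

Jarvis march: at each step, from the current hull vertex p, select the next vertex q as the point such that every other point lies strictly to the left of (or on) the directed line p → q. (Equivalently: for every other point r, the cross product (q − p) × (r − p) ≥ 0.)
Starting point (lowest x, tie lowest y): (-7, -6). Wrap until returning to start. Resulting hull: (-7, -6), (-1, -7), (1, -1), (3, 7), (-6, 10).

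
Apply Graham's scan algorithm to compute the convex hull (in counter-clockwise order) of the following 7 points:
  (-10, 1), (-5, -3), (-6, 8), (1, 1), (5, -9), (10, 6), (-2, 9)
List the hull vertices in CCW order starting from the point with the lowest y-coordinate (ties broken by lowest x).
Hull (CCW) = [(5, -9), (10, 6), (-2, 9), (-6, 8), (-10, 1), (-5, -3)]

Graham scan procedure:
  1. Find the pivot p₀ = point with lowest y (tie → lowest x): (5, -9).
  2. Sort the remaining points by polar angle around p₀.
  3. Walk through sorted points, maintaining a stack; pop the top while the last three entries make a non-left turn (cross product ≤ 0).
  4. Final stack is the convex hull in CCW order: (5, -9), (10, 6), (-2, 9), (-6, 8), (-10, 1), (-5, -3).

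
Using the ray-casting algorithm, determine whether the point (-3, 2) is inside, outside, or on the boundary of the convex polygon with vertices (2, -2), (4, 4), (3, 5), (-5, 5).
The point (-3, 2) lies strictly outside the polygon

Cast a horizontal ray to the right from the query point and count how many polygon edges it crosses (each edge strictly once or zero times, handled with the usual half-open convention). 
Parity of crossings → even ⇒ outside.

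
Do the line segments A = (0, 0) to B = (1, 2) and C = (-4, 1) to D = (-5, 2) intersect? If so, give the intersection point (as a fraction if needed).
No (intersection of containing lines falls outside at least one segment)

Parametrize and solve: t = -1, s = -3. At least one of these is outside [0, 1], so the segments do not intersect.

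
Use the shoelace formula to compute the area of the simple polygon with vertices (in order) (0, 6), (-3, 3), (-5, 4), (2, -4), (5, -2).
Area = 79/2

Shoelace formula: Area = (1/2) |Σ_i (x_i · y_{i+1} − x_{i+1} · y_i)| (indices mod n). Compute each cross term:
  (0)(3) − (-3)(6) = 18
  (-3)(4) − (-5)(3) = 3
  (-5)(-4) − (2)(4) = 12
  (2)(-2) − (5)(-4) = 16
  (5)(6) − (0)(-2) = 30
Sum = 79, so (signed) Area = 79/2 = 79/2, |Area| = 79/2.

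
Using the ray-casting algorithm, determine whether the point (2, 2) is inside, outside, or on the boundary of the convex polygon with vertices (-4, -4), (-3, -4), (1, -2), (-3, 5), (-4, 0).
The point (2, 2) lies strictly outside the polygon

Cast a horizontal ray to the right from the query point and count how many polygon edges it crosses (each edge strictly once or zero times, handled with the usual half-open convention). 
Parity of crossings → even ⇒ outside.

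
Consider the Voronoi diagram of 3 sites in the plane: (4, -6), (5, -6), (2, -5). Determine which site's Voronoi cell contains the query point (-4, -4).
Nearest site = (2, -5)

The Voronoi cell of site s contains exactly those query points closer to s than to any other site. Compute squared distances from q = (-4, -4) to each site:
  (2 − -4)² + (-5 − -4)² = 37
  (4 − -4)² + (-6 − -4)² = 68
  (5 − -4)² + (-6 − -4)² = 85
Minimum is attained by (2, -5), so q lies in its Voronoi cell.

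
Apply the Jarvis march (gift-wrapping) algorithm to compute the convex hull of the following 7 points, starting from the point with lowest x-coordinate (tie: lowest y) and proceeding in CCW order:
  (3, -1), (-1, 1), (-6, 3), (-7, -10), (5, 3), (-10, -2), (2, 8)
Hull (CCW) = [(-10, -2), (-7, -10), (3, -1), (5, 3), (2, 8), (-6, 3)]

Jarvis march: at each step, from the current hull vertex p, select the next vertex q as the point such that every other point lies strictly to the left of (or on) the directed line p → q. (Equivalently: for every other point r, the cross product (q − p) × (r − p) ≥ 0.)
Starting point (lowest x, tie lowest y): (-10, -2). Wrap until returning to start. Resulting hull: (-10, -2), (-7, -10), (3, -1), (5, 3), (2, 8), (-6, 3).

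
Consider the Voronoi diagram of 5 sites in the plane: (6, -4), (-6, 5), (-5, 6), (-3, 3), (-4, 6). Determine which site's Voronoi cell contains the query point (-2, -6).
Nearest site = (6, -4)

The Voronoi cell of site s contains exactly those query points closer to s than to any other site. Compute squared distances from q = (-2, -6) to each site:
  (6 − -2)² + (-4 − -6)² = 68
  (-3 − -2)² + (3 − -6)² = 82
  (-6 − -2)² + (5 − -6)² = 137
  (-4 − -2)² + (6 − -6)² = 148
  (-5 − -2)² + (6 − -6)² = 153
Minimum is attained by (6, -4), so q lies in its Voronoi cell.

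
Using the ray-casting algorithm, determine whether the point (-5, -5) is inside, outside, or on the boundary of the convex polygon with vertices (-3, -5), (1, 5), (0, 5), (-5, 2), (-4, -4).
The point (-5, -5) lies strictly outside the polygon

Cast a horizontal ray to the right from the query point and count how many polygon edges it crosses (each edge strictly once or zero times, handled with the usual half-open convention). 
Parity of crossings → even ⇒ outside.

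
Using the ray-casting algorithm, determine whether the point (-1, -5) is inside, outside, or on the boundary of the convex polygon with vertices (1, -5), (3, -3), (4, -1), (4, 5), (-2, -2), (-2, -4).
The point (-1, -5) lies strictly outside the polygon

Cast a horizontal ray to the right from the query point and count how many polygon edges it crosses (each edge strictly once or zero times, handled with the usual half-open convention). 
Parity of crossings → even ⇒ outside.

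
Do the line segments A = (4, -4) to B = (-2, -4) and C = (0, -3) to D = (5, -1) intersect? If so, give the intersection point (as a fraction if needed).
No (intersection of containing lines falls outside at least one segment)

Parametrize and solve: t = 13/12, s = -1/2. At least one of these is outside [0, 1], so the segments do not intersect.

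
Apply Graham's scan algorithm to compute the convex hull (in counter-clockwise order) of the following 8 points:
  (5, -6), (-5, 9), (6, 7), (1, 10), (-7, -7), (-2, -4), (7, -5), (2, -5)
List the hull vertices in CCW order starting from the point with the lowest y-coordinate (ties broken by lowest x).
Hull (CCW) = [(-7, -7), (5, -6), (7, -5), (6, 7), (1, 10), (-5, 9)]

Graham scan procedure:
  1. Find the pivot p₀ = point with lowest y (tie → lowest x): (-7, -7).
  2. Sort the remaining points by polar angle around p₀.
  3. Walk through sorted points, maintaining a stack; pop the top while the last three entries make a non-left turn (cross product ≤ 0).
  4. Final stack is the convex hull in CCW order: (-7, -7), (5, -6), (7, -5), (6, 7), (1, 10), (-5, 9).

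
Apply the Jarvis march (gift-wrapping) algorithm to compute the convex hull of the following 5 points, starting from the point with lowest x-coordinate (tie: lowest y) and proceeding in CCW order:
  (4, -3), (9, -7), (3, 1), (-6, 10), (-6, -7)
Hull (CCW) = [(-6, -7), (9, -7), (3, 1), (-6, 10)]

Jarvis march: at each step, from the current hull vertex p, select the next vertex q as the point such that every other point lies strictly to the left of (or on) the directed line p → q. (Equivalently: for every other point r, the cross product (q − p) × (r − p) ≥ 0.)
Starting point (lowest x, tie lowest y): (-6, -7). Wrap until returning to start. Resulting hull: (-6, -7), (9, -7), (3, 1), (-6, 10).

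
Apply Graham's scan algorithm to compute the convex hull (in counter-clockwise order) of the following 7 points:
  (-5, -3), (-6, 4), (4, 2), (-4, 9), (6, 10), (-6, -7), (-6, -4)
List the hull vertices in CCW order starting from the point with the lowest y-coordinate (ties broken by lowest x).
Hull (CCW) = [(-6, -7), (4, 2), (6, 10), (-4, 9), (-6, 4)]

Graham scan procedure:
  1. Find the pivot p₀ = point with lowest y (tie → lowest x): (-6, -7).
  2. Sort the remaining points by polar angle around p₀.
  3. Walk through sorted points, maintaining a stack; pop the top while the last three entries make a non-left turn (cross product ≤ 0).
  4. Final stack is the convex hull in CCW order: (-6, -7), (4, 2), (6, 10), (-4, 9), (-6, 4).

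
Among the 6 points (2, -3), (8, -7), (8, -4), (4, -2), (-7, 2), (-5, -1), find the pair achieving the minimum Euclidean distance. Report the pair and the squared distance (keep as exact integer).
Pair = ((2, -3), (4, -2)); squared distance = 5

Compute all C(6, 2) = 15 pairwise squared distances (x_i − x_j)² + (y_i − y_j)². The minimum is 5, attained by the pair ((2, -3), (4, -2)).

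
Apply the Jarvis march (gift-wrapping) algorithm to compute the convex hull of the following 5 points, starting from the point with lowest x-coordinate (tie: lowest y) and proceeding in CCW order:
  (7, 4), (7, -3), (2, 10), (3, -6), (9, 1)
Hull (CCW) = [(2, 10), (3, -6), (7, -3), (9, 1), (7, 4)]

Jarvis march: at each step, from the current hull vertex p, select the next vertex q as the point such that every other point lies strictly to the left of (or on) the directed line p → q. (Equivalently: for every other point r, the cross product (q − p) × (r − p) ≥ 0.)
Starting point (lowest x, tie lowest y): (2, 10). Wrap until returning to start. Resulting hull: (2, 10), (3, -6), (7, -3), (9, 1), (7, 4).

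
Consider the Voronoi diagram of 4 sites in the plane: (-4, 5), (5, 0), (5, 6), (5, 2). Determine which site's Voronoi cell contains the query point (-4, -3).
Nearest site = (-4, 5)

The Voronoi cell of site s contains exactly those query points closer to s than to any other site. Compute squared distances from q = (-4, -3) to each site:
  (-4 − -4)² + (5 − -3)² = 64
  (5 − -4)² + (0 − -3)² = 90
  (5 − -4)² + (2 − -3)² = 106
  (5 − -4)² + (6 − -3)² = 162
Minimum is attained by (-4, 5), so q lies in its Voronoi cell.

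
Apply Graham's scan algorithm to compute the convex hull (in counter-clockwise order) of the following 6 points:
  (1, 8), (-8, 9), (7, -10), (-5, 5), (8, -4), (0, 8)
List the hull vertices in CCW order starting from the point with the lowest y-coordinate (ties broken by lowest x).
Hull (CCW) = [(7, -10), (8, -4), (1, 8), (-8, 9), (-5, 5)]

Graham scan procedure:
  1. Find the pivot p₀ = point with lowest y (tie → lowest x): (7, -10).
  2. Sort the remaining points by polar angle around p₀.
  3. Walk through sorted points, maintaining a stack; pop the top while the last three entries make a non-left turn (cross product ≤ 0).
  4. Final stack is the convex hull in CCW order: (7, -10), (8, -4), (1, 8), (-8, 9), (-5, 5).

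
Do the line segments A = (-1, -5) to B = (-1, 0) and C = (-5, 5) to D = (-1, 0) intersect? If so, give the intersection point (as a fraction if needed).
Yes; intersection at (-1, 0) (t = 1 on AB, s = 1 on CD)

Parametrize AB as A + t(B − A) = (-1 + 0 t, -5 + 5 t) and CD as C + s(D − C) = (-5 + 4 s, 5 + -5 s). Solve the linear system for (t, s). Determinant = 20 ≠ 0, so a unique intersection of the containing lines exists. Solution: t = 1, s = 1 — both in [0, 1], so the segments cross. Intersection point: (-1, 0).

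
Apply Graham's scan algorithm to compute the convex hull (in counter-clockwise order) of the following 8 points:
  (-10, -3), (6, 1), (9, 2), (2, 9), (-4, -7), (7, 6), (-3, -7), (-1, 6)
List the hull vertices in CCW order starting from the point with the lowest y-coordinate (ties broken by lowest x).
Hull (CCW) = [(-4, -7), (-3, -7), (9, 2), (7, 6), (2, 9), (-10, -3)]

Graham scan procedure:
  1. Find the pivot p₀ = point with lowest y (tie → lowest x): (-4, -7).
  2. Sort the remaining points by polar angle around p₀.
  3. Walk through sorted points, maintaining a stack; pop the top while the last three entries make a non-left turn (cross product ≤ 0).
  4. Final stack is the convex hull in CCW order: (-4, -7), (-3, -7), (9, 2), (7, 6), (2, 9), (-10, -3).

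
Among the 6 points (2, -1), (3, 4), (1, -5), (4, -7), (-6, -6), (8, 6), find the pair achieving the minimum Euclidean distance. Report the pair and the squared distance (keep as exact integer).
Pair = ((1, -5), (4, -7)); squared distance = 13

Compute all C(6, 2) = 15 pairwise squared distances (x_i − x_j)² + (y_i − y_j)². The minimum is 13, attained by the pair ((1, -5), (4, -7)).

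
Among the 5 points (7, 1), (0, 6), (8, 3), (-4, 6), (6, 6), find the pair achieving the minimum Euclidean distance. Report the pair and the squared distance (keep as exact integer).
Pair = ((7, 1), (8, 3)); squared distance = 5

Compute all C(5, 2) = 10 pairwise squared distances (x_i − x_j)² + (y_i − y_j)². The minimum is 5, attained by the pair ((7, 1), (8, 3)).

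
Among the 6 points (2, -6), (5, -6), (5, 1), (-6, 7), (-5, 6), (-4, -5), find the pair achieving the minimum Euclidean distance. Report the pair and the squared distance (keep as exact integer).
Pair = ((-6, 7), (-5, 6)); squared distance = 2

Compute all C(6, 2) = 15 pairwise squared distances (x_i − x_j)² + (y_i − y_j)². The minimum is 2, attained by the pair ((-6, 7), (-5, 6)).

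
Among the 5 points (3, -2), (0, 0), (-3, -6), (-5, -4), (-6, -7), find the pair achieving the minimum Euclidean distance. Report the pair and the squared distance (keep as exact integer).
Pair = ((-3, -6), (-5, -4)); squared distance = 8

Compute all C(5, 2) = 10 pairwise squared distances (x_i − x_j)² + (y_i − y_j)². The minimum is 8, attained by the pair ((-3, -6), (-5, -4)).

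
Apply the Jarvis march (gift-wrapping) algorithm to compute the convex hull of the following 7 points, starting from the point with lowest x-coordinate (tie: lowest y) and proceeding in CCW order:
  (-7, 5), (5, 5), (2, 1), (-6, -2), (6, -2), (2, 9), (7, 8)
Hull (CCW) = [(-7, 5), (-6, -2), (6, -2), (7, 8), (2, 9)]

Jarvis march: at each step, from the current hull vertex p, select the next vertex q as the point such that every other point lies strictly to the left of (or on) the directed line p → q. (Equivalently: for every other point r, the cross product (q − p) × (r − p) ≥ 0.)
Starting point (lowest x, tie lowest y): (-7, 5). Wrap until returning to start. Resulting hull: (-7, 5), (-6, -2), (6, -2), (7, 8), (2, 9).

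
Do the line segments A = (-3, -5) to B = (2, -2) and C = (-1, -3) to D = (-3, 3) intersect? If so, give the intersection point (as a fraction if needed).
No (intersection of containing lines falls outside at least one segment)

Parametrize and solve: t = 4/9, s = -1/9. At least one of these is outside [0, 1], so the segments do not intersect.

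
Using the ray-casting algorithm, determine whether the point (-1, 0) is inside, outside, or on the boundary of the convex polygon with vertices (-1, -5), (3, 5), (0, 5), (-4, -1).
The point (-1, 0) lies strictly inside the polygon

Cast a horizontal ray to the right from the query point and count how many polygon edges it crosses (each edge strictly once or zero times, handled with the usual half-open convention). 
Parity of crossings → odd ⇒ inside.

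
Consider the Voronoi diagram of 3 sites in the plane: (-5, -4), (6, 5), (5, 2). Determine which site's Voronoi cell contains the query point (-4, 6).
Nearest site = (5, 2)

The Voronoi cell of site s contains exactly those query points closer to s than to any other site. Compute squared distances from q = (-4, 6) to each site:
  (5 − -4)² + (2 − 6)² = 97
  (-5 − -4)² + (-4 − 6)² = 101
  (6 − -4)² + (5 − 6)² = 101
Minimum is attained by (5, 2), so q lies in its Voronoi cell.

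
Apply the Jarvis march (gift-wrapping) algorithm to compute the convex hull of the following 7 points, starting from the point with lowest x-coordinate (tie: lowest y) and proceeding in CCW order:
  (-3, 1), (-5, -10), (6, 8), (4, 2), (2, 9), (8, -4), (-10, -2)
Hull (CCW) = [(-10, -2), (-5, -10), (8, -4), (6, 8), (2, 9)]

Jarvis march: at each step, from the current hull vertex p, select the next vertex q as the point such that every other point lies strictly to the left of (or on) the directed line p → q. (Equivalently: for every other point r, the cross product (q − p) × (r − p) ≥ 0.)
Starting point (lowest x, tie lowest y): (-10, -2). Wrap until returning to start. Resulting hull: (-10, -2), (-5, -10), (8, -4), (6, 8), (2, 9).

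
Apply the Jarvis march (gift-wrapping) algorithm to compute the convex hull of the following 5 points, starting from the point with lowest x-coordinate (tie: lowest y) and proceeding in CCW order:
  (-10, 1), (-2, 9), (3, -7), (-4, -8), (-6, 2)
Hull (CCW) = [(-10, 1), (-4, -8), (3, -7), (-2, 9)]

Jarvis march: at each step, from the current hull vertex p, select the next vertex q as the point such that every other point lies strictly to the left of (or on) the directed line p → q. (Equivalently: for every other point r, the cross product (q − p) × (r − p) ≥ 0.)
Starting point (lowest x, tie lowest y): (-10, 1). Wrap until returning to start. Resulting hull: (-10, 1), (-4, -8), (3, -7), (-2, 9).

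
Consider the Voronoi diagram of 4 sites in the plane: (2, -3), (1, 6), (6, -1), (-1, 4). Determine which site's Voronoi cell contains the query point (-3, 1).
Nearest site = (-1, 4)

The Voronoi cell of site s contains exactly those query points closer to s than to any other site. Compute squared distances from q = (-3, 1) to each site:
  (-1 − -3)² + (4 − 1)² = 13
  (1 − -3)² + (6 − 1)² = 41
  (2 − -3)² + (-3 − 1)² = 41
  (6 − -3)² + (-1 − 1)² = 85
Minimum is attained by (-1, 4), so q lies in its Voronoi cell.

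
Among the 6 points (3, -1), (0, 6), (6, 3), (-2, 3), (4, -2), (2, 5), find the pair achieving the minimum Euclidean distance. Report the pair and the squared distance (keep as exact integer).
Pair = ((3, -1), (4, -2)); squared distance = 2

Compute all C(6, 2) = 15 pairwise squared distances (x_i − x_j)² + (y_i − y_j)². The minimum is 2, attained by the pair ((3, -1), (4, -2)).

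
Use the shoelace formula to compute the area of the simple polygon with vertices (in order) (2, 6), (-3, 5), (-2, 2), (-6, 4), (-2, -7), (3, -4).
Area = 141/2

Shoelace formula: Area = (1/2) |Σ_i (x_i · y_{i+1} − x_{i+1} · y_i)| (indices mod n). Compute each cross term:
  (2)(5) − (-3)(6) = 28
  (-3)(2) − (-2)(5) = 4
  (-2)(4) − (-6)(2) = 4
  (-6)(-7) − (-2)(4) = 50
  (-2)(-4) − (3)(-7) = 29
  (3)(6) − (2)(-4) = 26
Sum = 141, so (signed) Area = 141/2 = 141/2, |Area| = 141/2.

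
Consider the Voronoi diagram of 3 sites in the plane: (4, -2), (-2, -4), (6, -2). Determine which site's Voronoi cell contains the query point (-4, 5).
Nearest site = (-2, -4)

The Voronoi cell of site s contains exactly those query points closer to s than to any other site. Compute squared distances from q = (-4, 5) to each site:
  (-2 − -4)² + (-4 − 5)² = 85
  (4 − -4)² + (-2 − 5)² = 113
  (6 − -4)² + (-2 − 5)² = 149
Minimum is attained by (-2, -4), so q lies in its Voronoi cell.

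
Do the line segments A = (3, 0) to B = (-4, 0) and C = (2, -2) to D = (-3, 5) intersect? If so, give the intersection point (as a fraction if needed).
Yes; intersection at (4/7, 0) (t = 17/49 on AB, s = 2/7 on CD)

Parametrize AB as A + t(B − A) = (3 + -7 t, 0 + 0 t) and CD as C + s(D − C) = (2 + -5 s, -2 + 7 s). Solve the linear system for (t, s). Determinant = 49 ≠ 0, so a unique intersection of the containing lines exists. Solution: t = 17/49, s = 2/7 — both in [0, 1], so the segments cross. Intersection point: (4/7, 0).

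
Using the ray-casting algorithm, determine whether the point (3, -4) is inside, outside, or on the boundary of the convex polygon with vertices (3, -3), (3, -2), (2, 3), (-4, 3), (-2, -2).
The point (3, -4) lies strictly outside the polygon

Cast a horizontal ray to the right from the query point and count how many polygon edges it crosses (each edge strictly once or zero times, handled with the usual half-open convention). 
Parity of crossings → even ⇒ outside.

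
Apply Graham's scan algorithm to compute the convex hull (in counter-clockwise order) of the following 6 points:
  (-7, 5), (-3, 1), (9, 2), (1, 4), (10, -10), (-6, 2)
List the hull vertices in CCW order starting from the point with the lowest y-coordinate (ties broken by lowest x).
Hull (CCW) = [(10, -10), (9, 2), (1, 4), (-7, 5), (-6, 2)]

Graham scan procedure:
  1. Find the pivot p₀ = point with lowest y (tie → lowest x): (10, -10).
  2. Sort the remaining points by polar angle around p₀.
  3. Walk through sorted points, maintaining a stack; pop the top while the last three entries make a non-left turn (cross product ≤ 0).
  4. Final stack is the convex hull in CCW order: (10, -10), (9, 2), (1, 4), (-7, 5), (-6, 2).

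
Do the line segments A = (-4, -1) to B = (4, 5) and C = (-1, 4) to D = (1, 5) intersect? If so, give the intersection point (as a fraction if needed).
No (intersection of containing lines falls outside at least one segment)

Parametrize and solve: t = 7/4, s = 11/2. At least one of these is outside [0, 1], so the segments do not intersect.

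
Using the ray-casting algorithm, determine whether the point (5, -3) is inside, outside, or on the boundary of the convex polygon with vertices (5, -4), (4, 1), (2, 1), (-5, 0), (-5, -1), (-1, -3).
The point (5, -3) lies strictly outside the polygon

Cast a horizontal ray to the right from the query point and count how many polygon edges it crosses (each edge strictly once or zero times, handled with the usual half-open convention). 
Parity of crossings → even ⇒ outside.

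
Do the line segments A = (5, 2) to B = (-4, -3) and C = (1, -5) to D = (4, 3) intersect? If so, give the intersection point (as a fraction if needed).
Yes; intersection at (62/19, 59/57) (t = 11/57 on AB, s = 43/57 on CD)

Parametrize AB as A + t(B − A) = (5 + -9 t, 2 + -5 t) and CD as C + s(D − C) = (1 + 3 s, -5 + 8 s). Solve the linear system for (t, s). Determinant = 57 ≠ 0, so a unique intersection of the containing lines exists. Solution: t = 11/57, s = 43/57 — both in [0, 1], so the segments cross. Intersection point: (62/19, 59/57).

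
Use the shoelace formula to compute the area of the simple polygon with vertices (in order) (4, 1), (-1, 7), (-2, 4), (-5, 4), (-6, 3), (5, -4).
Area = 45

Shoelace formula: Area = (1/2) |Σ_i (x_i · y_{i+1} − x_{i+1} · y_i)| (indices mod n). Compute each cross term:
  (4)(7) − (-1)(1) = 29
  (-1)(4) − (-2)(7) = 10
  (-2)(4) − (-5)(4) = 12
  (-5)(3) − (-6)(4) = 9
  (-6)(-4) − (5)(3) = 9
  (5)(1) − (4)(-4) = 21
Sum = 90, so (signed) Area = 90/2 = 45, |Area| = 45.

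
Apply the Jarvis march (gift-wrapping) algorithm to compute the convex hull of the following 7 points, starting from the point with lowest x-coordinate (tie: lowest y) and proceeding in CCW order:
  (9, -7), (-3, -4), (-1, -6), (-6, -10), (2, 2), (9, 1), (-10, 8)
Hull (CCW) = [(-10, 8), (-6, -10), (9, -7), (9, 1)]

Jarvis march: at each step, from the current hull vertex p, select the next vertex q as the point such that every other point lies strictly to the left of (or on) the directed line p → q. (Equivalently: for every other point r, the cross product (q − p) × (r − p) ≥ 0.)
Starting point (lowest x, tie lowest y): (-10, 8). Wrap until returning to start. Resulting hull: (-10, 8), (-6, -10), (9, -7), (9, 1).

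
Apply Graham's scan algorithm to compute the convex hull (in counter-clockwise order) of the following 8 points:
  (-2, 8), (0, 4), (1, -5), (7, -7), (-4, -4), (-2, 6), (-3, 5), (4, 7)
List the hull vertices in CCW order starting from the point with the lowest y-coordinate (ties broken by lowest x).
Hull (CCW) = [(7, -7), (4, 7), (-2, 8), (-3, 5), (-4, -4)]

Graham scan procedure:
  1. Find the pivot p₀ = point with lowest y (tie → lowest x): (7, -7).
  2. Sort the remaining points by polar angle around p₀.
  3. Walk through sorted points, maintaining a stack; pop the top while the last three entries make a non-left turn (cross product ≤ 0).
  4. Final stack is the convex hull in CCW order: (7, -7), (4, 7), (-2, 8), (-3, 5), (-4, -4).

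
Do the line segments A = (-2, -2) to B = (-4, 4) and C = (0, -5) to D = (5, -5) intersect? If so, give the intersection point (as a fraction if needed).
No (intersection of containing lines falls outside at least one segment)

Parametrize and solve: t = -1/2, s = -1/5. At least one of these is outside [0, 1], so the segments do not intersect.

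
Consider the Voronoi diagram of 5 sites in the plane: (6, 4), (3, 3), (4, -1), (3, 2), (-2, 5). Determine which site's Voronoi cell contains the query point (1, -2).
Nearest site = (4, -1)

The Voronoi cell of site s contains exactly those query points closer to s than to any other site. Compute squared distances from q = (1, -2) to each site:
  (4 − 1)² + (-1 − -2)² = 10
  (3 − 1)² + (2 − -2)² = 20
  (3 − 1)² + (3 − -2)² = 29
  (-2 − 1)² + (5 − -2)² = 58
  (6 − 1)² + (4 − -2)² = 61
Minimum is attained by (4, -1), so q lies in its Voronoi cell.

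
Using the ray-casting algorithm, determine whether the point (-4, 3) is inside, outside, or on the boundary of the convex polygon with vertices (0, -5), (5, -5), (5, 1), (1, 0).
The point (-4, 3) lies strictly outside the polygon

Cast a horizontal ray to the right from the query point and count how many polygon edges it crosses (each edge strictly once or zero times, handled with the usual half-open convention). 
Parity of crossings → even ⇒ outside.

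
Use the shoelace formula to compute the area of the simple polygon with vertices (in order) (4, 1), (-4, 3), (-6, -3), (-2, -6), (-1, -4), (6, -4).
Area = 64

Shoelace formula: Area = (1/2) |Σ_i (x_i · y_{i+1} − x_{i+1} · y_i)| (indices mod n). Compute each cross term:
  (4)(3) − (-4)(1) = 16
  (-4)(-3) − (-6)(3) = 30
  (-6)(-6) − (-2)(-3) = 30
  (-2)(-4) − (-1)(-6) = 2
  (-1)(-4) − (6)(-4) = 28
  (6)(1) − (4)(-4) = 22
Sum = 128, so (signed) Area = 128/2 = 64, |Area| = 64.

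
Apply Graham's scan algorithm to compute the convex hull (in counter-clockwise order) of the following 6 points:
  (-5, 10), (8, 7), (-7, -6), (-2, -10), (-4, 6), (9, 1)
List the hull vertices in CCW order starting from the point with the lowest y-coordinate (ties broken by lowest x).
Hull (CCW) = [(-2, -10), (9, 1), (8, 7), (-5, 10), (-7, -6)]

Graham scan procedure:
  1. Find the pivot p₀ = point with lowest y (tie → lowest x): (-2, -10).
  2. Sort the remaining points by polar angle around p₀.
  3. Walk through sorted points, maintaining a stack; pop the top while the last three entries make a non-left turn (cross product ≤ 0).
  4. Final stack is the convex hull in CCW order: (-2, -10), (9, 1), (8, 7), (-5, 10), (-7, -6).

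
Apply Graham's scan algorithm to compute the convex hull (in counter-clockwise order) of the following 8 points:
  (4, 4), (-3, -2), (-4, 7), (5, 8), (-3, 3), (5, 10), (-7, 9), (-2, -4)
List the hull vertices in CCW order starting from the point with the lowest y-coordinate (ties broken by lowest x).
Hull (CCW) = [(-2, -4), (4, 4), (5, 8), (5, 10), (-7, 9), (-3, -2)]

Graham scan procedure:
  1. Find the pivot p₀ = point with lowest y (tie → lowest x): (-2, -4).
  2. Sort the remaining points by polar angle around p₀.
  3. Walk through sorted points, maintaining a stack; pop the top while the last three entries make a non-left turn (cross product ≤ 0).
  4. Final stack is the convex hull in CCW order: (-2, -4), (4, 4), (5, 8), (5, 10), (-7, 9), (-3, -2).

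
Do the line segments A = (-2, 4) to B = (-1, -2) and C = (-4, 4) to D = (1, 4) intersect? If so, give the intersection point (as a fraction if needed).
Yes; intersection at (-2, 4) (t = 0 on AB, s = 2/5 on CD)

Parametrize AB as A + t(B − A) = (-2 + 1 t, 4 + -6 t) and CD as C + s(D − C) = (-4 + 5 s, 4 + 0 s). Solve the linear system for (t, s). Determinant = -30 ≠ 0, so a unique intersection of the containing lines exists. Solution: t = 0, s = 2/5 — both in [0, 1], so the segments cross. Intersection point: (-2, 4).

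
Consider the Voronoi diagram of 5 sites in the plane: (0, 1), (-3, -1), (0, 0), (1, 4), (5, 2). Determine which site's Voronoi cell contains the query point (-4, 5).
Nearest site = (1, 4)

The Voronoi cell of site s contains exactly those query points closer to s than to any other site. Compute squared distances from q = (-4, 5) to each site:
  (1 − -4)² + (4 − 5)² = 26
  (0 − -4)² + (1 − 5)² = 32
  (-3 − -4)² + (-1 − 5)² = 37
  (0 − -4)² + (0 − 5)² = 41
  (5 − -4)² + (2 − 5)² = 90
Minimum is attained by (1, 4), so q lies in its Voronoi cell.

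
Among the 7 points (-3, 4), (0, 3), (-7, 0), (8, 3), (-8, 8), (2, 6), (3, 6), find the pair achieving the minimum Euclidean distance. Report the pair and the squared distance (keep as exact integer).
Pair = ((2, 6), (3, 6)); squared distance = 1

Compute all C(7, 2) = 21 pairwise squared distances (x_i − x_j)² + (y_i − y_j)². The minimum is 1, attained by the pair ((2, 6), (3, 6)).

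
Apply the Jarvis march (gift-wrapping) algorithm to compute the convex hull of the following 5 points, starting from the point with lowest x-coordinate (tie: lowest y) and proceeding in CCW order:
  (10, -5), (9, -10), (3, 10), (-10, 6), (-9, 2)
Hull (CCW) = [(-10, 6), (-9, 2), (9, -10), (10, -5), (3, 10)]

Jarvis march: at each step, from the current hull vertex p, select the next vertex q as the point such that every other point lies strictly to the left of (or on) the directed line p → q. (Equivalently: for every other point r, the cross product (q − p) × (r − p) ≥ 0.)
Starting point (lowest x, tie lowest y): (-10, 6). Wrap until returning to start. Resulting hull: (-10, 6), (-9, 2), (9, -10), (10, -5), (3, 10).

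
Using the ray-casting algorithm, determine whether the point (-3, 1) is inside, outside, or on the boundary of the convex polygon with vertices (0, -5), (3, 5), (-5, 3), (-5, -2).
The point (-3, 1) lies strictly inside the polygon

Cast a horizontal ray to the right from the query point and count how many polygon edges it crosses (each edge strictly once or zero times, handled with the usual half-open convention). 
Parity of crossings → odd ⇒ inside.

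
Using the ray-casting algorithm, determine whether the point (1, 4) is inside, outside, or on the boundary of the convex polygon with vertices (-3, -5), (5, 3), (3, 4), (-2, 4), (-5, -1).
The point (1, 4) lies on the polygon boundary

Boundary check: the query satisfies the collinearity and bounding-box conditions for some polygon edge, so it lies exactly on the boundary.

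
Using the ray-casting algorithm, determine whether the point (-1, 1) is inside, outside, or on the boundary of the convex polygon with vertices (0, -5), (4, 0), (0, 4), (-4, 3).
The point (-1, 1) lies strictly inside the polygon

Cast a horizontal ray to the right from the query point and count how many polygon edges it crosses (each edge strictly once or zero times, handled with the usual half-open convention). 
Parity of crossings → odd ⇒ inside.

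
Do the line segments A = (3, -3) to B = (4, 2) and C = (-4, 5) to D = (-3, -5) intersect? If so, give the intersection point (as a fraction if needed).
No (intersection of containing lines falls outside at least one segment)

Parametrize and solve: t = -62/15, s = 43/15. At least one of these is outside [0, 1], so the segments do not intersect.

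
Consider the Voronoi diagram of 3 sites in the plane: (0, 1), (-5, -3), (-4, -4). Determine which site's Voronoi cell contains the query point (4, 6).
Nearest site = (0, 1)

The Voronoi cell of site s contains exactly those query points closer to s than to any other site. Compute squared distances from q = (4, 6) to each site:
  (0 − 4)² + (1 − 6)² = 41
  (-5 − 4)² + (-3 − 6)² = 162
  (-4 − 4)² + (-4 − 6)² = 164
Minimum is attained by (0, 1), so q lies in its Voronoi cell.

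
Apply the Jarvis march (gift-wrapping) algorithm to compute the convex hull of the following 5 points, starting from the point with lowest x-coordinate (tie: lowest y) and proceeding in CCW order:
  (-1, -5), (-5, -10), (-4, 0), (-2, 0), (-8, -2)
Hull (CCW) = [(-8, -2), (-5, -10), (-1, -5), (-2, 0), (-4, 0)]

Jarvis march: at each step, from the current hull vertex p, select the next vertex q as the point such that every other point lies strictly to the left of (or on) the directed line p → q. (Equivalently: for every other point r, the cross product (q − p) × (r − p) ≥ 0.)
Starting point (lowest x, tie lowest y): (-8, -2). Wrap until returning to start. Resulting hull: (-8, -2), (-5, -10), (-1, -5), (-2, 0), (-4, 0).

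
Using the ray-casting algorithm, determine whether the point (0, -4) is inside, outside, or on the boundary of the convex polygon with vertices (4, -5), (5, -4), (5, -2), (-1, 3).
The point (0, -4) lies strictly outside the polygon

Cast a horizontal ray to the right from the query point and count how many polygon edges it crosses (each edge strictly once or zero times, handled with the usual half-open convention). 
Parity of crossings → even ⇒ outside.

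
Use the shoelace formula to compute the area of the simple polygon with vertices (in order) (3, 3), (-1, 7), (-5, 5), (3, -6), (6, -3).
Area = 123/2

Shoelace formula: Area = (1/2) |Σ_i (x_i · y_{i+1} − x_{i+1} · y_i)| (indices mod n). Compute each cross term:
  (3)(7) − (-1)(3) = 24
  (-1)(5) − (-5)(7) = 30
  (-5)(-6) − (3)(5) = 15
  (3)(-3) − (6)(-6) = 27
  (6)(3) − (3)(-3) = 27
Sum = 123, so (signed) Area = 123/2 = 123/2, |Area| = 123/2.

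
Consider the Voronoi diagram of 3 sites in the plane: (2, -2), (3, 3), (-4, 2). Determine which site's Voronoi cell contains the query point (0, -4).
Nearest site = (2, -2)

The Voronoi cell of site s contains exactly those query points closer to s than to any other site. Compute squared distances from q = (0, -4) to each site:
  (2 − 0)² + (-2 − -4)² = 8
  (-4 − 0)² + (2 − -4)² = 52
  (3 − 0)² + (3 − -4)² = 58
Minimum is attained by (2, -2), so q lies in its Voronoi cell.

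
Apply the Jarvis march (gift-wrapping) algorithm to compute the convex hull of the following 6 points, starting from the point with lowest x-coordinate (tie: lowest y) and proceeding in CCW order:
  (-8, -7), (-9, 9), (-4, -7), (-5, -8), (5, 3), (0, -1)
Hull (CCW) = [(-9, 9), (-8, -7), (-5, -8), (-4, -7), (5, 3)]

Jarvis march: at each step, from the current hull vertex p, select the next vertex q as the point such that every other point lies strictly to the left of (or on) the directed line p → q. (Equivalently: for every other point r, the cross product (q − p) × (r − p) ≥ 0.)
Starting point (lowest x, tie lowest y): (-9, 9). Wrap until returning to start. Resulting hull: (-9, 9), (-8, -7), (-5, -8), (-4, -7), (5, 3).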